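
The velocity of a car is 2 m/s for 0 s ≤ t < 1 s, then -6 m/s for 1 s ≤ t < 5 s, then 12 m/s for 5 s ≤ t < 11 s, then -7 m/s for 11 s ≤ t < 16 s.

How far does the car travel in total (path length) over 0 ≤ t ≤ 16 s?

133 m

Total distance travelled is ∫|v| dt — sum the magnitudes of each area piece.
0–1 s: |2| × 1 = 2 m
1–5 s: |-6| × 4 = 24 m
5–11 s: |12| × 6 = 72 m
11–16 s: |-7| × 5 = 35 m
Total distance = 133 m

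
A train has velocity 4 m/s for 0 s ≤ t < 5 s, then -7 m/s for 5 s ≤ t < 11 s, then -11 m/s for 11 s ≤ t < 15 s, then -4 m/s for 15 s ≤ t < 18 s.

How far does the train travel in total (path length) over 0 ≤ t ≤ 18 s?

Distance (not displacement) is the total path length: add the absolute areas under v-t.
0–5 s: |4| × 5 = 20 m
5–11 s: |-7| × 6 = 42 m
11–15 s: |-11| × 4 = 44 m
15–18 s: |-4| × 3 = 12 m
Total distance = 118 m

118 m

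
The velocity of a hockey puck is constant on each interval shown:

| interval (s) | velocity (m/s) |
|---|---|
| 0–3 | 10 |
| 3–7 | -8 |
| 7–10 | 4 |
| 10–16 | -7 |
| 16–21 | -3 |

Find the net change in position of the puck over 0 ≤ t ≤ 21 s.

Displacement is the signed area under the v-t curve.
0–3 s: 10 × 3 = 30 m
3–7 s: -8 × 4 = -32 m
7–10 s: 4 × 3 = 12 m
10–16 s: -7 × 6 = -42 m
16–21 s: -3 × 5 = -15 m
Net displacement = -47 m

-47 m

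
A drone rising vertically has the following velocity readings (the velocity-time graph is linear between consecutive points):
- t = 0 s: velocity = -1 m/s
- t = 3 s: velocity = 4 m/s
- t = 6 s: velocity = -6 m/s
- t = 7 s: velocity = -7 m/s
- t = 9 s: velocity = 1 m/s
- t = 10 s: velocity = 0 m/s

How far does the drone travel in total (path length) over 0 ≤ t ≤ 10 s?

26.15 m

Distance (not displacement) is the total path length: add the absolute areas under v-t.
0–3 s: v = 0 at t = 0.6 s; triangle areas 0.3 + 4.8 = 5.1 m
3–6 s: v = 0 at t = 4.2 s; triangle areas 2.4 + 5.4 = 7.8 m
6–7 s: |½(-6 + -7)(1)| = 6.5 m
7–9 s: v = 0 at t = 8.75 s; triangle areas 6.125 + 0.125 = 6.25 m
9–10 s: |½(1 + 0)(1)| = 0.5 m
Total distance = 26.15 m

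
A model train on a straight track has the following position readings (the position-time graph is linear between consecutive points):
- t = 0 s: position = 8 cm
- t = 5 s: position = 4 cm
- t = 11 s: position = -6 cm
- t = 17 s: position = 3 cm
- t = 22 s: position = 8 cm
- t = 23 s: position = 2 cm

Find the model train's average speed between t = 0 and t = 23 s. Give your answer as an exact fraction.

34/23 cm/s

Average speed = (total path length)/(elapsed time); on a piecewise-linear x-t graph the path length is Σ|Δx|.
0–5 s: |Δx| = |4 − 8| = 4 cm
5–11 s: |Δx| = |-6 − 4| = 10 cm
11–17 s: |Δx| = |3 − -6| = 9 cm
17–22 s: |Δx| = |8 − 3| = 5 cm
22–23 s: |Δx| = |2 − 8| = 6 cm
Total path = 34 cm; average speed = 34/23 = 34/23 cm/s.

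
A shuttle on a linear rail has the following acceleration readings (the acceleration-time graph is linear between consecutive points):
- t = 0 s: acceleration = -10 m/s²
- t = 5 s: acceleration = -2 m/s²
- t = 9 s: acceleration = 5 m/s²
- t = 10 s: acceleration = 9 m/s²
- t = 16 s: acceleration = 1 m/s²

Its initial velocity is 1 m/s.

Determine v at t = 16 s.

14 m/s

Δv equals the area under the a-t graph; then v = v₀ + Δv.
0–5 s: ½(-10 + -2)(5) = -30 m/s
5–9 s: ½(-2 + 5)(4) = 6 m/s
9–10 s: ½(5 + 9)(1) = 7 m/s
10–16 s: ½(9 + 1)(6) = 30 m/s
Δv = 13 m/s, so v(16) = 1 + (13) = 14 m/s.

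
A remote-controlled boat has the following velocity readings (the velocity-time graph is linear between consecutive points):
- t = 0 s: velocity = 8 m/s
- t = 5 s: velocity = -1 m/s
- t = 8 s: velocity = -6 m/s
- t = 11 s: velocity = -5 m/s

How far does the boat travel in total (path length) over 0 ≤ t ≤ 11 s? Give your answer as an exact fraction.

Distance (not displacement) is the total path length: add the absolute areas under v-t.
0–5 s: v = 0 at t = 40/9 s; triangle areas 160/9 + 5/18 = 325/18 m
5–8 s: |½(-1 + -6)(3)| = 10.5 m
8–11 s: |½(-6 + -5)(3)| = 16.5 m
Total distance = 811/18 m

811/18 m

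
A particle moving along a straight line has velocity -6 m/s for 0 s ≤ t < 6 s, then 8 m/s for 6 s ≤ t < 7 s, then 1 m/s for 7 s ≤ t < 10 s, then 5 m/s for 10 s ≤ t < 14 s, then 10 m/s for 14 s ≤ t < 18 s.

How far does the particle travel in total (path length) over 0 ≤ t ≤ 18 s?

107 m

Distance (not displacement) is the total path length: add the absolute areas under v-t.
0–6 s: |-6| × 6 = 36 m
6–7 s: |8| × 1 = 8 m
7–10 s: |1| × 3 = 3 m
10–14 s: |5| × 4 = 20 m
14–18 s: |10| × 4 = 40 m
Total distance = 107 m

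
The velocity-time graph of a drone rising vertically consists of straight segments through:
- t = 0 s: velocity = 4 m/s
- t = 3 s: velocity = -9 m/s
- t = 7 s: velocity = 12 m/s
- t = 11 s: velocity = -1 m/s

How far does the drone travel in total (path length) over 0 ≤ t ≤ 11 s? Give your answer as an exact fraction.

769/14 m

Distance (not displacement) is the total path length: add the absolute areas under v-t.
0–3 s: v = 0 at t = 12/13 s; triangle areas 24/13 + 243/26 = 291/26 m
3–7 s: v = 0 at t = 33/7 s; triangle areas 54/7 + 96/7 = 150/7 m
7–11 s: v = 0 at t = 139/13 s; triangle areas 288/13 + 2/13 = 290/13 m
Total distance = 769/14 m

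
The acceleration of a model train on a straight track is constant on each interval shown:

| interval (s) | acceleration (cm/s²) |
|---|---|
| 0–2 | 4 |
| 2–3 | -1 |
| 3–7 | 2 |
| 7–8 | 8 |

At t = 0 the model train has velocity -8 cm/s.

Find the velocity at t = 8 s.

Δv equals the area under the a-t graph; then v = v₀ + Δv.
0–2 s: 4 × 2 = 8 cm/s
2–3 s: -1 × 1 = -1 cm/s
3–7 s: 2 × 4 = 8 cm/s
7–8 s: 8 × 1 = 8 cm/s
Δv = 23 cm/s, so v(8) = -8 + (23) = 15 cm/s.

15 cm/s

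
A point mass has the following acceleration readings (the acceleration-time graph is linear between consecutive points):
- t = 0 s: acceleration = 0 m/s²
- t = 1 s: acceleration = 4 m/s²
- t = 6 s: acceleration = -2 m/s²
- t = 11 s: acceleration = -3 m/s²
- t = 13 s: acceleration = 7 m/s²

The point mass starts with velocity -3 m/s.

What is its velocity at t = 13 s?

-4.5 m/s

Δv equals the area under the a-t graph; then v = v₀ + Δv.
0–1 s: ½(0 + 4)(1) = 2 m/s
1–6 s: ½(4 + -2)(5) = 5 m/s
6–11 s: ½(-2 + -3)(5) = -12.5 m/s
11–13 s: ½(-3 + 7)(2) = 4 m/s
Δv = -1.5 m/s, so v(13) = -3 + (-1.5) = -4.5 m/s.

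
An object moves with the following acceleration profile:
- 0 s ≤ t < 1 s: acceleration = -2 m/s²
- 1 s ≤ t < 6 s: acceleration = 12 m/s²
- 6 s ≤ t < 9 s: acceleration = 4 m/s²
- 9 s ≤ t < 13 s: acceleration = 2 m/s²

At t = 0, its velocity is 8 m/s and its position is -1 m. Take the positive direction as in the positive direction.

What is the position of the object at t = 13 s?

730 m

On each constant-a segment, Δv = aΔt and Δx = v₀Δt + ½aΔt²; chain segment to segment.
0–1 s: v starts 8 m/s; Δx = 8·1 + ½·-2·1² = 7 m; v ends 6 m/s.
1–6 s: v starts 6 m/s; Δx = 6·5 + ½·12·5² = 180 m; v ends 66 m/s.
6–9 s: v starts 66 m/s; Δx = 66·3 + ½·4·3² = 216 m; v ends 78 m/s.
9–13 s: v starts 78 m/s; Δx = 78·4 + ½·2·4² = 328 m; v ends 86 m/s.
x(13) = -1 + Σ Δx = 730 m.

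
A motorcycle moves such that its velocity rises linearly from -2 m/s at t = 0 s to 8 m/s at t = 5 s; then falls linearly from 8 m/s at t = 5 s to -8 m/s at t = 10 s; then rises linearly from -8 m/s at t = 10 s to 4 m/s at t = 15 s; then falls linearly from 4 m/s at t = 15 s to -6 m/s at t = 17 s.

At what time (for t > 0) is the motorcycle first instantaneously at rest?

v changes sign on 0–5 s (from -2 to 8); the graph is linear there, so v = 0 at t = 0 + (2)·(5 − 0)/(8 − -2) = 1 s.

t = 1 s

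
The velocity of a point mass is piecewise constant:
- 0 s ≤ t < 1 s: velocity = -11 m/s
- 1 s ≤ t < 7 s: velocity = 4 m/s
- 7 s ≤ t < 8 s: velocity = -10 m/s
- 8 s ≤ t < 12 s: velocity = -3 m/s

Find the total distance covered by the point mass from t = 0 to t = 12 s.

Total distance travelled is ∫|v| dt — sum the magnitudes of each area piece.
0–1 s: |-11| × 1 = 11 m
1–7 s: |4| × 6 = 24 m
7–8 s: |-10| × 1 = 10 m
8–12 s: |-3| × 4 = 12 m
Total distance = 57 m

57 m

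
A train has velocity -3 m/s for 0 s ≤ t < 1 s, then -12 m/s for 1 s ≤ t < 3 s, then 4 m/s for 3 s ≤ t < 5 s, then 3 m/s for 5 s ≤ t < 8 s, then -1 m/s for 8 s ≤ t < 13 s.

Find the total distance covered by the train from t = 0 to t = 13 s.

Total distance travelled is ∫|v| dt — sum the magnitudes of each area piece.
0–1 s: |-3| × 1 = 3 m
1–3 s: |-12| × 2 = 24 m
3–5 s: |4| × 2 = 8 m
5–8 s: |3| × 3 = 9 m
8–13 s: |-1| × 5 = 5 m
Total distance = 49 m

49 m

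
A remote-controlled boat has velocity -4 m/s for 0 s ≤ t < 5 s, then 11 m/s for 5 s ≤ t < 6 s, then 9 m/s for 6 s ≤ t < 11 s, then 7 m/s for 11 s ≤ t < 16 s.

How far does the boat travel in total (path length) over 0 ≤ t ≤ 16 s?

Total distance travelled is ∫|v| dt — sum the magnitudes of each area piece.
0–5 s: |-4| × 5 = 20 m
5–6 s: |11| × 1 = 11 m
6–11 s: |9| × 5 = 45 m
11–16 s: |7| × 5 = 35 m
Total distance = 111 m

111 m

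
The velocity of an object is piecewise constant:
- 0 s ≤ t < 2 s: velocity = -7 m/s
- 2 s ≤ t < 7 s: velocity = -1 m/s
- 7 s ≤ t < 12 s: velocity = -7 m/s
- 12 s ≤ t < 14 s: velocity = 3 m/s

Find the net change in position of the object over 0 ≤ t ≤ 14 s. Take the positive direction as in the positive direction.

Displacement is the signed area under the v-t curve.
0–2 s: -7 × 2 = -14 m
2–7 s: -1 × 5 = -5 m
7–12 s: -7 × 5 = -35 m
12–14 s: 3 × 2 = 6 m
Net displacement = -48 m

-48 m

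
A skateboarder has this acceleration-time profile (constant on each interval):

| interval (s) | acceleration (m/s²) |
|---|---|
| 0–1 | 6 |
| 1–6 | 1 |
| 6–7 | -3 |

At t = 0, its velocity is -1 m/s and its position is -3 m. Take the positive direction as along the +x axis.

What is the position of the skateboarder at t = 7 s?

On each constant-a segment, Δv = aΔt and Δx = v₀Δt + ½aΔt²; chain segment to segment.
0–1 s: v starts -1 m/s; Δx = -1·1 + ½·6·1² = 2 m; v ends 5 m/s.
1–6 s: v starts 5 m/s; Δx = 5·5 + ½·1·5² = 37.5 m; v ends 10 m/s.
6–7 s: v starts 10 m/s; Δx = 10·1 + ½·-3·1² = 8.5 m; v ends 7 m/s.
x(7) = -3 + Σ Δx = 45 m.

45 m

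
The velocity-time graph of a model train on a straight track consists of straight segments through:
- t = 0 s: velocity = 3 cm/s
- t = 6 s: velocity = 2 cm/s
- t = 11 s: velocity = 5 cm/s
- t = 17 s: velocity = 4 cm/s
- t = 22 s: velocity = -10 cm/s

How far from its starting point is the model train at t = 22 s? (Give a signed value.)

44.5 cm

Net displacement equals the area under the velocity-time graph (areas below the axis count negative).
0–6 s: ½(3 + 2)(6) = 15 cm
6–11 s: ½(2 + 5)(5) = 17.5 cm
11–17 s: ½(5 + 4)(6) = 27 cm
17–22 s: ½(4 + -10)(5) = -15 cm
Net displacement = 44.5 cm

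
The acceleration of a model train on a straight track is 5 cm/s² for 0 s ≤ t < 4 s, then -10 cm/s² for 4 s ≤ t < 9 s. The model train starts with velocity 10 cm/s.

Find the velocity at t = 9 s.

-20 cm/s

Δv equals the area under the a-t graph; then v = v₀ + Δv.
0–4 s: 5 × 4 = 20 cm/s
4–9 s: -10 × 5 = -50 cm/s
Δv = -30 cm/s, so v(9) = 10 + (-30) = -20 cm/s.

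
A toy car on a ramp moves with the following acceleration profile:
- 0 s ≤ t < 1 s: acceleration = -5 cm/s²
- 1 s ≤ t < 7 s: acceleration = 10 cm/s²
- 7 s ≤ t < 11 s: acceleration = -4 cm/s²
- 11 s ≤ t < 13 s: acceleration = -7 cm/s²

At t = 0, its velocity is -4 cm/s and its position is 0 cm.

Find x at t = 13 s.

On each constant-a segment, Δv = aΔt and Δx = v₀Δt + ½aΔt²; chain segment to segment.
0–1 s: v starts -4 cm/s; Δx = -4·1 + ½·-5·1² = -6.5 cm; v ends -9 cm/s.
1–7 s: v starts -9 cm/s; Δx = -9·6 + ½·10·6² = 126 cm; v ends 51 cm/s.
7–11 s: v starts 51 cm/s; Δx = 51·4 + ½·-4·4² = 172 cm; v ends 35 cm/s.
11–13 s: v starts 35 cm/s; Δx = 35·2 + ½·-7·2² = 56 cm; v ends 21 cm/s.
x(13) = 0 + Σ Δx = 347.5 cm.

347.5 cm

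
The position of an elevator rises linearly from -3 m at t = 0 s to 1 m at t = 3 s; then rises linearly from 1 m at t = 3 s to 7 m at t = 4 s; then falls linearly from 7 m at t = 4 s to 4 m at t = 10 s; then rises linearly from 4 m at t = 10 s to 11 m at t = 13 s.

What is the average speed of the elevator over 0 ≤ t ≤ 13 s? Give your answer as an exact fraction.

20/13 m/s

Average speed = (total path length)/(elapsed time); on a piecewise-linear x-t graph the path length is Σ|Δx|.
0–3 s: |Δx| = |1 − -3| = 4 m
3–4 s: |Δx| = |7 − 1| = 6 m
4–10 s: |Δx| = |4 − 7| = 3 m
10–13 s: |Δx| = |11 − 4| = 7 m
Total path = 20 m; average speed = 20/13 = 20/13 m/s.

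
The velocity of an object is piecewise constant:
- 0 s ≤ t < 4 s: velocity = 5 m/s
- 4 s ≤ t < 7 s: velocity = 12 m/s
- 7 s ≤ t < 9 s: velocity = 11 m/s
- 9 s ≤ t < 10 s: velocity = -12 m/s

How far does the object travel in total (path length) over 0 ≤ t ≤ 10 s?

90 m

Distance (not displacement) is the total path length: add the absolute areas under v-t.
0–4 s: |5| × 4 = 20 m
4–7 s: |12| × 3 = 36 m
7–9 s: |11| × 2 = 22 m
9–10 s: |-12| × 1 = 12 m
Total distance = 90 m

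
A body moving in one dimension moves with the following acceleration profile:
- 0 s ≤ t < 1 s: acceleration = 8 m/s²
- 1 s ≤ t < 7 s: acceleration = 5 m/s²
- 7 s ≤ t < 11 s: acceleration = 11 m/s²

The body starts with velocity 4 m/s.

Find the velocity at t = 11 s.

Δv equals the area under the a-t graph; then v = v₀ + Δv.
0–1 s: 8 × 1 = 8 m/s
1–7 s: 5 × 6 = 30 m/s
7–11 s: 11 × 4 = 44 m/s
Δv = 82 m/s, so v(11) = 4 + (82) = 86 m/s.

86 m/s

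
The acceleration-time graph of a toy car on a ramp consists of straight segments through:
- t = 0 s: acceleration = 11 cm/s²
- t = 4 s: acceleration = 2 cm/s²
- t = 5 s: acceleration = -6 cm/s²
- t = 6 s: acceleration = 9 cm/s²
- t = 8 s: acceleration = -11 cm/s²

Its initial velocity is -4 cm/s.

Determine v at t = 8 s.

Δv equals the area under the a-t graph; then v = v₀ + Δv.
0–4 s: ½(11 + 2)(4) = 26 cm/s
4–5 s: ½(2 + -6)(1) = -2 cm/s
5–6 s: ½(-6 + 9)(1) = 1.5 cm/s
6–8 s: ½(9 + -11)(2) = -2 cm/s
Δv = 23.5 cm/s, so v(8) = -4 + (23.5) = 19.5 cm/s.

19.5 cm/s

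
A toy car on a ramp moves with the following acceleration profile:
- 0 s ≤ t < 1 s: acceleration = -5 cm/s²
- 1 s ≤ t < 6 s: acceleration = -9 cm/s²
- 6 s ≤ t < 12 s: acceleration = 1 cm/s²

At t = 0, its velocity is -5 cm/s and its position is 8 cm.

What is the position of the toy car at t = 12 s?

On each constant-a segment, Δv = aΔt and Δx = v₀Δt + ½aΔt²; chain segment to segment.
0–1 s: v starts -5 cm/s; Δx = -5·1 + ½·-5·1² = -7.5 cm; v ends -10 cm/s.
1–6 s: v starts -10 cm/s; Δx = -10·5 + ½·-9·5² = -162.5 cm; v ends -55 cm/s.
6–12 s: v starts -55 cm/s; Δx = -55·6 + ½·1·6² = -312 cm; v ends -49 cm/s.
x(12) = 8 + Σ Δx = -474 cm.

-474 cm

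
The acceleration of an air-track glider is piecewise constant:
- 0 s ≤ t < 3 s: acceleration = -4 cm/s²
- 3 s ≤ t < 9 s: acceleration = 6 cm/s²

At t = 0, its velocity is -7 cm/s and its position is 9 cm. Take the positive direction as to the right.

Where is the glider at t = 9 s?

-36 cm

On each constant-a segment, Δv = aΔt and Δx = v₀Δt + ½aΔt²; chain segment to segment.
0–3 s: v starts -7 cm/s; Δx = -7·3 + ½·-4·3² = -39 cm; v ends -19 cm/s.
3–9 s: v starts -19 cm/s; Δx = -19·6 + ½·6·6² = -6 cm; v ends 17 cm/s.
x(9) = 9 + Σ Δx = -36 cm.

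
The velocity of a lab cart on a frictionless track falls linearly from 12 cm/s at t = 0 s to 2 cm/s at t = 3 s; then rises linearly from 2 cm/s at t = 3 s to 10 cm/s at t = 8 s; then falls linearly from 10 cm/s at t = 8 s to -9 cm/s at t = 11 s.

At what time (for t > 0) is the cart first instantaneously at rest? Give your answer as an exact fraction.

t = 182/19 s

v changes sign on 8–11 s (from 10 to -9); the graph is linear there, so v = 0 at t = 8 + (-10)·(11 − 8)/(-9 − 10) = 182/19 s.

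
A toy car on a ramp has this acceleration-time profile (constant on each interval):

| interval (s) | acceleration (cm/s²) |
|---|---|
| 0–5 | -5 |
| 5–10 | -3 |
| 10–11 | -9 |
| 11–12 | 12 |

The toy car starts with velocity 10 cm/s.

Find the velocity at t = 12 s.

Δv equals the area under the a-t graph; then v = v₀ + Δv.
0–5 s: -5 × 5 = -25 cm/s
5–10 s: -3 × 5 = -15 cm/s
10–11 s: -9 × 1 = -9 cm/s
11–12 s: 12 × 1 = 12 cm/s
Δv = -37 cm/s, so v(12) = 10 + (-37) = -27 cm/s.

-27 cm/s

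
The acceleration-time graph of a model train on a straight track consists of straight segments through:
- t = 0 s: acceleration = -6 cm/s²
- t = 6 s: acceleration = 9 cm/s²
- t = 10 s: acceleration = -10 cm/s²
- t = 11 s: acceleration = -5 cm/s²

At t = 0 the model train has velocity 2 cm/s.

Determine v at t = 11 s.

Δv equals the area under the a-t graph; then v = v₀ + Δv.
0–6 s: ½(-6 + 9)(6) = 9 cm/s
6–10 s: ½(9 + -10)(4) = -2 cm/s
10–11 s: ½(-10 + -5)(1) = -7.5 cm/s
Δv = -0.5 cm/s, so v(11) = 2 + (-0.5) = 1.5 cm/s.

1.5 cm/s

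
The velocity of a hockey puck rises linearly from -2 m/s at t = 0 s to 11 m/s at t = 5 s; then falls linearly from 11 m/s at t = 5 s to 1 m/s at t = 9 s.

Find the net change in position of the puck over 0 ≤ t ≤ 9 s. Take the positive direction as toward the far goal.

Displacement is the signed area under the v-t curve.
0–5 s: ½(-2 + 11)(5) = 22.5 m
5–9 s: ½(11 + 1)(4) = 24 m
Net displacement = 46.5 m

46.5 m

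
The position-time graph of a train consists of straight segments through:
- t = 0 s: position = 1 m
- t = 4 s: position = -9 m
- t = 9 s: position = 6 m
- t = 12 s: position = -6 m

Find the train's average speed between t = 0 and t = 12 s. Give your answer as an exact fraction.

37/12 m/s

Average speed = (total path length)/(elapsed time); on a piecewise-linear x-t graph the path length is Σ|Δx|.
0–4 s: |Δx| = |-9 − 1| = 10 m
4–9 s: |Δx| = |6 − -9| = 15 m
9–12 s: |Δx| = |-6 − 6| = 12 m
Total path = 37 m; average speed = 37/12 = 37/12 m/s.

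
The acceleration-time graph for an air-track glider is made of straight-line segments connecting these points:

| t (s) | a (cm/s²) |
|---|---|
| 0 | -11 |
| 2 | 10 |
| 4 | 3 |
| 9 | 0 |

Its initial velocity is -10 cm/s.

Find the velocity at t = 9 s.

Δv equals the area under the a-t graph; then v = v₀ + Δv.
0–2 s: ½(-11 + 10)(2) = -1 cm/s
2–4 s: ½(10 + 3)(2) = 13 cm/s
4–9 s: ½(3 + 0)(5) = 7.5 cm/s
Δv = 19.5 cm/s, so v(9) = -10 + (19.5) = 9.5 cm/s.

9.5 cm/s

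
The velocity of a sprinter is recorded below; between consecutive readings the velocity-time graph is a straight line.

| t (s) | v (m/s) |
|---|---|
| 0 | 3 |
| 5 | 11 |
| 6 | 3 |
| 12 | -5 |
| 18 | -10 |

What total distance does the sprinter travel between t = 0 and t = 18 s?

Distance (not displacement) is the total path length: add the absolute areas under v-t.
0–5 s: |½(3 + 11)(5)| = 35 m
5–6 s: |½(11 + 3)(1)| = 7 m
6–12 s: v = 0 at t = 8.25 s; triangle areas 3.375 + 9.375 = 12.75 m
12–18 s: |½(-5 + -10)(6)| = 45 m
Total distance = 99.75 m

99.75 m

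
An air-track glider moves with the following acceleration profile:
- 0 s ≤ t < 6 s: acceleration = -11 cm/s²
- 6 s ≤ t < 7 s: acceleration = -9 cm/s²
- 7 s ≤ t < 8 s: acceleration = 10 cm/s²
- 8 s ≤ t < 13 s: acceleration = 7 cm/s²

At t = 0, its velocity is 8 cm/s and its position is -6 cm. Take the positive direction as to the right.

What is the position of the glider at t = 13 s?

On each constant-a segment, Δv = aΔt and Δx = v₀Δt + ½aΔt²; chain segment to segment.
0–6 s: v starts 8 cm/s; Δx = 8·6 + ½·-11·6² = -150 cm; v ends -58 cm/s.
6–7 s: v starts -58 cm/s; Δx = -58·1 + ½·-9·1² = -62.5 cm; v ends -67 cm/s.
7–8 s: v starts -67 cm/s; Δx = -67·1 + ½·10·1² = -62 cm; v ends -57 cm/s.
8–13 s: v starts -57 cm/s; Δx = -57·5 + ½·7·5² = -197.5 cm; v ends -22 cm/s.
x(13) = -6 + Σ Δx = -478 cm.

-478 cm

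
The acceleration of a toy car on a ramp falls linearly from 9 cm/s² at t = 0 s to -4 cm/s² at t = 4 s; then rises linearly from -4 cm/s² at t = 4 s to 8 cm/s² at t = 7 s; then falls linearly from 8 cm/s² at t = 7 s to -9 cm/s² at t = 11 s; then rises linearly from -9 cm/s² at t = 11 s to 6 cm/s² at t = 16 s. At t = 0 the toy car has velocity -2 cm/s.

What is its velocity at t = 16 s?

Δv equals the area under the a-t graph; then v = v₀ + Δv.
0–4 s: ½(9 + -4)(4) = 10 cm/s
4–7 s: ½(-4 + 8)(3) = 6 cm/s
7–11 s: ½(8 + -9)(4) = -2 cm/s
11–16 s: ½(-9 + 6)(5) = -7.5 cm/s
Δv = 6.5 cm/s, so v(16) = -2 + (6.5) = 4.5 cm/s.

4.5 cm/s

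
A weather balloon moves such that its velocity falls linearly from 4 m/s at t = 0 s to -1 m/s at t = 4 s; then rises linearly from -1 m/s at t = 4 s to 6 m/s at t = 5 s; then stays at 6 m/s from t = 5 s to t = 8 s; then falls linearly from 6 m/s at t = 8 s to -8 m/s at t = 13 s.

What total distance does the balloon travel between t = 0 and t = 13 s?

Total distance travelled is ∫|v| dt — sum the magnitudes of each area piece.
0–4 s: v = 0 at t = 3.2 s; triangle areas 6.4 + 0.4 = 6.8 m
4–5 s: v = 0 at t = 29/7 s; triangle areas 1/14 + 18/7 = 37/14 m
5–8 s: |6| × 3 = 18 m
8–13 s: v = 0 at t = 71/7 s; triangle areas 45/7 + 80/7 = 125/7 m
Total distance = 45.3 m

45.3 m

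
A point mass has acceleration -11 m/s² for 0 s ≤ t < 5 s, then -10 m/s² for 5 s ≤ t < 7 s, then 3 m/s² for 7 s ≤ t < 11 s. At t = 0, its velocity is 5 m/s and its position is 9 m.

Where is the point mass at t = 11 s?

-479.5 m

On each constant-a segment, Δv = aΔt and Δx = v₀Δt + ½aΔt²; chain segment to segment.
0–5 s: v starts 5 m/s; Δx = 5·5 + ½·-11·5² = -112.5 m; v ends -50 m/s.
5–7 s: v starts -50 m/s; Δx = -50·2 + ½·-10·2² = -120 m; v ends -70 m/s.
7–11 s: v starts -70 m/s; Δx = -70·4 + ½·3·4² = -256 m; v ends -58 m/s.
x(11) = 9 + Σ Δx = -479.5 m.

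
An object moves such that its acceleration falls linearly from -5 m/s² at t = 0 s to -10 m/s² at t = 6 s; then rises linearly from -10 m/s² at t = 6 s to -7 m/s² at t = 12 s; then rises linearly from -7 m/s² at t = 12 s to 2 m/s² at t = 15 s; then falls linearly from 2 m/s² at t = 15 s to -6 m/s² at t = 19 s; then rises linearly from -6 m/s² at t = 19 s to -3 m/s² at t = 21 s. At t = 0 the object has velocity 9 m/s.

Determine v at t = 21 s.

-111.5 m/s

Δv equals the area under the a-t graph; then v = v₀ + Δv.
0–6 s: ½(-5 + -10)(6) = -45 m/s
6–12 s: ½(-10 + -7)(6) = -51 m/s
12–15 s: ½(-7 + 2)(3) = -7.5 m/s
15–19 s: ½(2 + -6)(4) = -8 m/s
19–21 s: ½(-6 + -3)(2) = -9 m/s
Δv = -120.5 m/s, so v(21) = 9 + (-120.5) = -111.5 m/s.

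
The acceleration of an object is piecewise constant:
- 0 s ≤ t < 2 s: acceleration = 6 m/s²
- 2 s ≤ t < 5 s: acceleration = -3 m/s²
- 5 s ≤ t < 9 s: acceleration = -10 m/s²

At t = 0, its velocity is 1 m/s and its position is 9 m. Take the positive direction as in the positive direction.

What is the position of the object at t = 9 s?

-15.5 m

On each constant-a segment, Δv = aΔt and Δx = v₀Δt + ½aΔt²; chain segment to segment.
0–2 s: v starts 1 m/s; Δx = 1·2 + ½·6·2² = 14 m; v ends 13 m/s.
2–5 s: v starts 13 m/s; Δx = 13·3 + ½·-3·3² = 25.5 m; v ends 4 m/s.
5–9 s: v starts 4 m/s; Δx = 4·4 + ½·-10·4² = -64 m; v ends -36 m/s.
x(9) = 9 + Σ Δx = -15.5 m.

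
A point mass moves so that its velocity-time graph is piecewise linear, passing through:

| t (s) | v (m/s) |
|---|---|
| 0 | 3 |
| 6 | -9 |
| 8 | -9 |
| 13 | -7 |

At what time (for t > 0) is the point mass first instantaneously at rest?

t = 1.5 s

v changes sign on 0–6 s (from 3 to -9); the graph is linear there, so v = 0 at t = 0 + (-3)·(6 − 0)/(-9 − 3) = 1.5 s.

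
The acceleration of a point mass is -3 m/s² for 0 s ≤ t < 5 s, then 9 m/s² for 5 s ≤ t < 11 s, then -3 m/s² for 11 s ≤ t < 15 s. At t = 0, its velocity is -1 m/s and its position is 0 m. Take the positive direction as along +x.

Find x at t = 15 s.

On each constant-a segment, Δv = aΔt and Δx = v₀Δt + ½aΔt²; chain segment to segment.
0–5 s: v starts -1 m/s; Δx = -1·5 + ½·-3·5² = -42.5 m; v ends -16 m/s.
5–11 s: v starts -16 m/s; Δx = -16·6 + ½·9·6² = 66 m; v ends 38 m/s.
11–15 s: v starts 38 m/s; Δx = 38·4 + ½·-3·4² = 128 m; v ends 26 m/s.
x(15) = 0 + Σ Δx = 151.5 m.

151.5 m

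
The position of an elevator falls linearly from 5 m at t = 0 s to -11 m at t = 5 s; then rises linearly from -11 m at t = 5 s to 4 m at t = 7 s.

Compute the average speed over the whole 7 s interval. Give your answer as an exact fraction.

Average speed = (total path length)/(elapsed time); on a piecewise-linear x-t graph the path length is Σ|Δx|.
0–5 s: |Δx| = |-11 − 5| = 16 m
5–7 s: |Δx| = |4 − -11| = 15 m
Total path = 31 m; average speed = 31/7 = 31/7 m/s.

31/7 m/s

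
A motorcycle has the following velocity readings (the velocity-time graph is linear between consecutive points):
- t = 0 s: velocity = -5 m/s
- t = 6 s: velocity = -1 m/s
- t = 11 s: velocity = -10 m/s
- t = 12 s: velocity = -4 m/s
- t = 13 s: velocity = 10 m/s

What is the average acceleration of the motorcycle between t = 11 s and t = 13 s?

Average acceleration = Δv/Δt = (10 − -10)/(13 − 11) = 10 m/s².

10 m/s²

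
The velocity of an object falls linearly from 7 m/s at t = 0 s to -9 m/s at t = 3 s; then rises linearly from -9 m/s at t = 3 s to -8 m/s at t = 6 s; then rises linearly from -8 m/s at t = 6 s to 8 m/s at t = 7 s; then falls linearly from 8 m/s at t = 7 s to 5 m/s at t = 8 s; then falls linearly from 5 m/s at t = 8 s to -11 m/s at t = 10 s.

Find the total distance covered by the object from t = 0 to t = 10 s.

57.3125 m

Distance (not displacement) is the total path length: add the absolute areas under v-t.
0–3 s: v = 0 at t = 1.3125 s; triangle areas 4.59375 + 7.59375 = 12.1875 m
3–6 s: |½(-9 + -8)(3)| = 25.5 m
6–7 s: v = 0 at t = 6.5 s; triangle areas 2 + 2 = 4 m
7–8 s: |½(8 + 5)(1)| = 6.5 m
8–10 s: v = 0 at t = 8.625 s; triangle areas 1.5625 + 7.5625 = 9.125 m
Total distance = 57.3125 m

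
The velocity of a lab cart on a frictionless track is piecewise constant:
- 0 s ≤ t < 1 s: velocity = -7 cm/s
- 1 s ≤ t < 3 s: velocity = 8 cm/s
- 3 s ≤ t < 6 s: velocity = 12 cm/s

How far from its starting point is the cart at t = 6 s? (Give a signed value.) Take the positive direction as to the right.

45 cm

Displacement is the signed area under the v-t curve.
0–1 s: -7 × 1 = -7 cm
1–3 s: 8 × 2 = 16 cm
3–6 s: 12 × 3 = 36 cm
Net displacement = 45 cm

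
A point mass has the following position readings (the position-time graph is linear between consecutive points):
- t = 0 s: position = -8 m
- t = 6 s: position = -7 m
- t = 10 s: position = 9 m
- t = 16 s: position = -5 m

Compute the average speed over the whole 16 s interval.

Average speed = (total path length)/(elapsed time); on a piecewise-linear x-t graph the path length is Σ|Δx|.
0–6 s: |Δx| = |-7 − -8| = 1 m
6–10 s: |Δx| = |9 − -7| = 16 m
10–16 s: |Δx| = |-5 − 9| = 14 m
Total path = 31 m; average speed = 31/16 = 1.9375 m/s.

1.9375 m/s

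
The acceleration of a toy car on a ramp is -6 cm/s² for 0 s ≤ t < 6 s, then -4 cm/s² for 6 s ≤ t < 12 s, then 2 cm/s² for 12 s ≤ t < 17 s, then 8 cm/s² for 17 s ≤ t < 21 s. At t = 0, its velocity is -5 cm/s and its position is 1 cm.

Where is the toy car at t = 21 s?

On each constant-a segment, Δv = aΔt and Δx = v₀Δt + ½aΔt²; chain segment to segment.
0–6 s: v starts -5 cm/s; Δx = -5·6 + ½·-6·6² = -138 cm; v ends -41 cm/s.
6–12 s: v starts -41 cm/s; Δx = -41·6 + ½·-4·6² = -318 cm; v ends -65 cm/s.
12–17 s: v starts -65 cm/s; Δx = -65·5 + ½·2·5² = -300 cm; v ends -55 cm/s.
17–21 s: v starts -55 cm/s; Δx = -55·4 + ½·8·4² = -156 cm; v ends -23 cm/s.
x(21) = 1 + Σ Δx = -911 cm.

-911 cm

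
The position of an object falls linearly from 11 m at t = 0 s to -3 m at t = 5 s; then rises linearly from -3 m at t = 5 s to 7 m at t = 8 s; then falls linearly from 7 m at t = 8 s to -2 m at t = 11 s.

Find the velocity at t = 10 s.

Velocity is the slope of the x-t graph on 8–11 s: (-2 − 7)/(11 − 8) = -3 m/s.

-3 m/s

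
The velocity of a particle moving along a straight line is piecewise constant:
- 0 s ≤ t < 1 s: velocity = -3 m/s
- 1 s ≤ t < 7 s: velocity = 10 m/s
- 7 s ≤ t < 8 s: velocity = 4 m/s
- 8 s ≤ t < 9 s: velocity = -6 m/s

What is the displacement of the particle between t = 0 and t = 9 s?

55 m

Displacement is the signed area under the v-t curve.
0–1 s: -3 × 1 = -3 m
1–7 s: 10 × 6 = 60 m
7–8 s: 4 × 1 = 4 m
8–9 s: -6 × 1 = -6 m
Net displacement = 55 m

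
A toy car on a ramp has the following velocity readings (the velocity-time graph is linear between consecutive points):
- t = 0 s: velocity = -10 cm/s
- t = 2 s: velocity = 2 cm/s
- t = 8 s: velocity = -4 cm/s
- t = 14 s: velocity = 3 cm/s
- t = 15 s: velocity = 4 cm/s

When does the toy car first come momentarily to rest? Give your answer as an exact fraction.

v changes sign on 0–2 s (from -10 to 2); the graph is linear there, so v = 0 at t = 0 + (10)·(2 − 0)/(2 − -10) = 5/3 s.

t = 5/3 s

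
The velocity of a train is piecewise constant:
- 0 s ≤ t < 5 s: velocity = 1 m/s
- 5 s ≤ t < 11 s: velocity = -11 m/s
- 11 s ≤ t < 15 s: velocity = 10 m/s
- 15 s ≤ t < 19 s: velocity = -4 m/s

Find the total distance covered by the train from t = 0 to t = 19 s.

127 m

Total distance travelled is ∫|v| dt — sum the magnitudes of each area piece.
0–5 s: |1| × 5 = 5 m
5–11 s: |-11| × 6 = 66 m
11–15 s: |10| × 4 = 40 m
15–19 s: |-4| × 4 = 16 m
Total distance = 127 m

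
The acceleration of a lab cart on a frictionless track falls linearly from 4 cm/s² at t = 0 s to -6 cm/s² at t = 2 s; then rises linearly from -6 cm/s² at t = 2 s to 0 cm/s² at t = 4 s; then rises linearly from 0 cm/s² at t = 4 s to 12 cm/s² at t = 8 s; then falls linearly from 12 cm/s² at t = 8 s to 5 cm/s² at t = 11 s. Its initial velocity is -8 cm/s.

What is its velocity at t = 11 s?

33.5 cm/s

Δv equals the area under the a-t graph; then v = v₀ + Δv.
0–2 s: ½(4 + -6)(2) = -2 cm/s
2–4 s: ½(-6 + 0)(2) = -6 cm/s
4–8 s: ½(0 + 12)(4) = 24 cm/s
8–11 s: ½(12 + 5)(3) = 25.5 cm/s
Δv = 41.5 cm/s, so v(11) = -8 + (41.5) = 33.5 cm/s.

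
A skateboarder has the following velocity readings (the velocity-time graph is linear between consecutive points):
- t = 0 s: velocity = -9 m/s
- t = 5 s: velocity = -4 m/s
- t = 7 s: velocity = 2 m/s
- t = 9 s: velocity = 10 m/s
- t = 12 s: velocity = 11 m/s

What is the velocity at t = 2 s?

On 0–5 s the graph is linear from -9 to -4 m/s: v(2) = -9 + (-4 − -9)·(2 − 0)/(5 − 0) = -7 m/s.

-7 m/s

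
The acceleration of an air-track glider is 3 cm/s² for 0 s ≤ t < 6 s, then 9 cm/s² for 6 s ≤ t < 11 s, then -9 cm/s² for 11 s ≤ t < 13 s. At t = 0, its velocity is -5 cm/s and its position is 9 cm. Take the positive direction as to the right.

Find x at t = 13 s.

308.5 cm

On each constant-a segment, Δv = aΔt and Δx = v₀Δt + ½aΔt²; chain segment to segment.
0–6 s: v starts -5 cm/s; Δx = -5·6 + ½·3·6² = 24 cm; v ends 13 cm/s.
6–11 s: v starts 13 cm/s; Δx = 13·5 + ½·9·5² = 177.5 cm; v ends 58 cm/s.
11–13 s: v starts 58 cm/s; Δx = 58·2 + ½·-9·2² = 98 cm; v ends 40 cm/s.
x(13) = 9 + Σ Δx = 308.5 cm.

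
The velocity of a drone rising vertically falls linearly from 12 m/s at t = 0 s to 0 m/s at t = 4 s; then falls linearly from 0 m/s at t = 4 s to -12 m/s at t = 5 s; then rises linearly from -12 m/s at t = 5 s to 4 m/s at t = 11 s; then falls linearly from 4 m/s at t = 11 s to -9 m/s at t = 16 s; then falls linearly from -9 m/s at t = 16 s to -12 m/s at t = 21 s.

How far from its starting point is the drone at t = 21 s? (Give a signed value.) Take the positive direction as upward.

Displacement is the signed area under the v-t curve.
0–4 s: ½(12 + 0)(4) = 24 m
4–5 s: ½(0 + -12)(1) = -6 m
5–11 s: ½(-12 + 4)(6) = -24 m
11–16 s: ½(4 + -9)(5) = -12.5 m
16–21 s: ½(-9 + -12)(5) = -52.5 m
Net displacement = -71 m

-71 m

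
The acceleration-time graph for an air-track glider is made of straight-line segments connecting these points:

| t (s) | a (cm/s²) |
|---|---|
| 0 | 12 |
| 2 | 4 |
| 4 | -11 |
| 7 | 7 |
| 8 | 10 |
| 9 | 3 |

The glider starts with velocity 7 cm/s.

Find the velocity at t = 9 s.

Δv equals the area under the a-t graph; then v = v₀ + Δv.
0–2 s: ½(12 + 4)(2) = 16 cm/s
2–4 s: ½(4 + -11)(2) = -7 cm/s
4–7 s: ½(-11 + 7)(3) = -6 cm/s
7–8 s: ½(7 + 10)(1) = 8.5 cm/s
8–9 s: ½(10 + 3)(1) = 6.5 cm/s
Δv = 18 cm/s, so v(9) = 7 + (18) = 25 cm/s.

25 cm/s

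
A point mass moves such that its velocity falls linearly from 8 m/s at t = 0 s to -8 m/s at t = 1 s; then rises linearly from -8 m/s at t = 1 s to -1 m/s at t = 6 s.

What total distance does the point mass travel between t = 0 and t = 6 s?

26.5 m

Total distance travelled is ∫|v| dt — sum the magnitudes of each area piece.
0–1 s: v = 0 at t = 0.5 s; triangle areas 2 + 2 = 4 m
1–6 s: |½(-8 + -1)(5)| = 22.5 m
Total distance = 26.5 m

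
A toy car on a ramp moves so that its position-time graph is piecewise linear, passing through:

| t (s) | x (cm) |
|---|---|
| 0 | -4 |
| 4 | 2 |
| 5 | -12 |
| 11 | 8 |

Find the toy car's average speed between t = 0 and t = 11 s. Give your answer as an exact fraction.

Average speed = (total path length)/(elapsed time); on a piecewise-linear x-t graph the path length is Σ|Δx|.
0–4 s: |Δx| = |2 − -4| = 6 cm
4–5 s: |Δx| = |-12 − 2| = 14 cm
5–11 s: |Δx| = |8 − -12| = 20 cm
Total path = 40 cm; average speed = 40/11 = 40/11 cm/s.

40/11 cm/s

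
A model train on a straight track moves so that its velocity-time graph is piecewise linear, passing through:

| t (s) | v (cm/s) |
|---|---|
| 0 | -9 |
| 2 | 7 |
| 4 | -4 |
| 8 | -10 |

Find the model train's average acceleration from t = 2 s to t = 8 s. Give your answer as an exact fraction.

Average acceleration = Δv/Δt = (-10 − 7)/(8 − 2) = -17/6 cm/s².

-17/6 cm/s²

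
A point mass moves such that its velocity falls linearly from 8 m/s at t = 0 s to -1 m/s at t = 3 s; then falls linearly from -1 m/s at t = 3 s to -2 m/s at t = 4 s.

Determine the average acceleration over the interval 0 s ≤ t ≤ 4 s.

Average acceleration = Δv/Δt = (-2 − 8)/(4 − 0) = -2.5 m/s².

-2.5 m/s²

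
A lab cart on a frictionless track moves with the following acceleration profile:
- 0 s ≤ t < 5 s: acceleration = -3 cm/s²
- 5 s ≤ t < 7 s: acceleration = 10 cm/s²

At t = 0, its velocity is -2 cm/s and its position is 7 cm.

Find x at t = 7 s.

On each constant-a segment, Δv = aΔt and Δx = v₀Δt + ½aΔt²; chain segment to segment.
0–5 s: v starts -2 cm/s; Δx = -2·5 + ½·-3·5² = -47.5 cm; v ends -17 cm/s.
5–7 s: v starts -17 cm/s; Δx = -17·2 + ½·10·2² = -14 cm; v ends 3 cm/s.
x(7) = 7 + Σ Δx = -54.5 cm.

-54.5 cm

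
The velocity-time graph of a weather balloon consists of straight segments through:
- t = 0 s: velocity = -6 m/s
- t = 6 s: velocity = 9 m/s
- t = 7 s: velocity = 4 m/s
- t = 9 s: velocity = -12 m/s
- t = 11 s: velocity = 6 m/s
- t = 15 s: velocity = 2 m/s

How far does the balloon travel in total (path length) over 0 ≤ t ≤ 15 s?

65.9 m

Total distance travelled is ∫|v| dt — sum the magnitudes of each area piece.
0–6 s: v = 0 at t = 2.4 s; triangle areas 7.2 + 16.2 = 23.4 m
6–7 s: |½(9 + 4)(1)| = 6.5 m
7–9 s: v = 0 at t = 7.5 s; triangle areas 1 + 9 = 10 m
9–11 s: v = 0 at t = 31/3 s; triangle areas 8 + 2 = 10 m
11–15 s: |½(6 + 2)(4)| = 16 m
Total distance = 65.9 m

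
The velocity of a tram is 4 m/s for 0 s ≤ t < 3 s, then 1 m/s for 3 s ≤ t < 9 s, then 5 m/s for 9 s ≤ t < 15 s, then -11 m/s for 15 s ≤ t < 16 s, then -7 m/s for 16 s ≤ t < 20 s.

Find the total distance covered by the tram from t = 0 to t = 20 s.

87 m

Distance (not displacement) is the total path length: add the absolute areas under v-t.
0–3 s: |4| × 3 = 12 m
3–9 s: |1| × 6 = 6 m
9–15 s: |5| × 6 = 30 m
15–16 s: |-11| × 1 = 11 m
16–20 s: |-7| × 4 = 28 m
Total distance = 87 m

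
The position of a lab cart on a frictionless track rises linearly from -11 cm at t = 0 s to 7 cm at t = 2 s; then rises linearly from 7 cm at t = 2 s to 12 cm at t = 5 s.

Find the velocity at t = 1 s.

Velocity is the slope of the x-t graph on 0–2 s: (7 − -11)/(2 − 0) = 9 cm/s.

9 cm/s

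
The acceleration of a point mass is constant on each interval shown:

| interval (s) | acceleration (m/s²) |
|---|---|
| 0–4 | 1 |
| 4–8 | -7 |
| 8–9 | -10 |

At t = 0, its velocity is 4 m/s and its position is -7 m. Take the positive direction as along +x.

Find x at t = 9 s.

-32 m

On each constant-a segment, Δv = aΔt and Δx = v₀Δt + ½aΔt²; chain segment to segment.
0–4 s: v starts 4 m/s; Δx = 4·4 + ½·1·4² = 24 m; v ends 8 m/s.
4–8 s: v starts 8 m/s; Δx = 8·4 + ½·-7·4² = -24 m; v ends -20 m/s.
8–9 s: v starts -20 m/s; Δx = -20·1 + ½·-10·1² = -25 m; v ends -30 m/s.
x(9) = -7 + Σ Δx = -32 m.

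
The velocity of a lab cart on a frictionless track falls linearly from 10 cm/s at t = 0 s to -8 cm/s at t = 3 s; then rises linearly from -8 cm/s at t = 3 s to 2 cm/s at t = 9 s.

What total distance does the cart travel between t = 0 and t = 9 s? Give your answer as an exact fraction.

Distance (not displacement) is the total path length: add the absolute areas under v-t.
0–3 s: v = 0 at t = 5/3 s; triangle areas 25/3 + 16/3 = 41/3 cm
3–9 s: v = 0 at t = 7.8 s; triangle areas 19.2 + 1.2 = 20.4 cm
Total distance = 511/15 cm

511/15 cm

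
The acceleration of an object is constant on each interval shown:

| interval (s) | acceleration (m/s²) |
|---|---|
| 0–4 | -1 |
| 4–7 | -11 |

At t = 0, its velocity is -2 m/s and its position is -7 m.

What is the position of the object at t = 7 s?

-90.5 m

On each constant-a segment, Δv = aΔt and Δx = v₀Δt + ½aΔt²; chain segment to segment.
0–4 s: v starts -2 m/s; Δx = -2·4 + ½·-1·4² = -16 m; v ends -6 m/s.
4–7 s: v starts -6 m/s; Δx = -6·3 + ½·-11·3² = -67.5 m; v ends -39 m/s.
x(7) = -7 + Σ Δx = -90.5 m.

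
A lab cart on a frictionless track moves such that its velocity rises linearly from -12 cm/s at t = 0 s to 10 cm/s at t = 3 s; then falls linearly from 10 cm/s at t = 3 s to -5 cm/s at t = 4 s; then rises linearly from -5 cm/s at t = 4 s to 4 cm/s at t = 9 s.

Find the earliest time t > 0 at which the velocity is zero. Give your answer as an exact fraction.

v changes sign on 0–3 s (from -12 to 10); the graph is linear there, so v = 0 at t = 0 + (12)·(3 − 0)/(10 − -12) = 18/11 s.

t = 18/11 s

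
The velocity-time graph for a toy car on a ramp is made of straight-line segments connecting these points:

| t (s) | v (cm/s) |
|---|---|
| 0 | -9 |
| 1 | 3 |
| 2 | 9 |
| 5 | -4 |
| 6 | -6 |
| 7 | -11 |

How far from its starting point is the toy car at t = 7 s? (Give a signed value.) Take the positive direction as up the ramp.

-3 cm

Net displacement equals the area under the velocity-time graph (areas below the axis count negative).
0–1 s: ½(-9 + 3)(1) = -3 cm
1–2 s: ½(3 + 9)(1) = 6 cm
2–5 s: ½(9 + -4)(3) = 7.5 cm
5–6 s: ½(-4 + -6)(1) = -5 cm
6–7 s: ½(-6 + -11)(1) = -8.5 cm
Net displacement = -3 cm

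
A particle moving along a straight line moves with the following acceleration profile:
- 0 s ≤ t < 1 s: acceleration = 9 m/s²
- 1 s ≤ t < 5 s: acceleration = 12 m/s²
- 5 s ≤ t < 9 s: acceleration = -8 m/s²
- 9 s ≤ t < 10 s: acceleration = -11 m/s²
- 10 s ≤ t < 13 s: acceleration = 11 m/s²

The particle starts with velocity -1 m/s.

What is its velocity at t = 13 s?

46 m/s

Δv equals the area under the a-t graph; then v = v₀ + Δv.
0–1 s: 9 × 1 = 9 m/s
1–5 s: 12 × 4 = 48 m/s
5–9 s: -8 × 4 = -32 m/s
9–10 s: -11 × 1 = -11 m/s
10–13 s: 11 × 3 = 33 m/s
Δv = 47 m/s, so v(13) = -1 + (47) = 46 m/s.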